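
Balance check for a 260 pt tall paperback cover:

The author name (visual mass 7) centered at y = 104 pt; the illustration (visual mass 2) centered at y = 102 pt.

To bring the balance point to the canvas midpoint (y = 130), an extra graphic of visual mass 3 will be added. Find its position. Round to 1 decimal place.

New total weight: (7 + 2) + 3 = 12.
Along y: (932 + 3·y) / 12 = 130 (existing moment 7·104 + 2·102 = 932) ⇒ y = (1560 − 932) / 3 ≈ 209.33.

y ≈ 209.3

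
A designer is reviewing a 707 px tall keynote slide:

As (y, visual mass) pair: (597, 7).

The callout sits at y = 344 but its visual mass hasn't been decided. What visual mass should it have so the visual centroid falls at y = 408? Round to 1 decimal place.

w ≈ 20.7

The single fixed element contributes weight 7, moment 7·597 = 4179.
Balance at y = 408 requires (4179 + w·344) / (7 + w) = 408.
So w = (408·7 − 4179)/(344 − 408) = -1323/-64 ≈ 20.67.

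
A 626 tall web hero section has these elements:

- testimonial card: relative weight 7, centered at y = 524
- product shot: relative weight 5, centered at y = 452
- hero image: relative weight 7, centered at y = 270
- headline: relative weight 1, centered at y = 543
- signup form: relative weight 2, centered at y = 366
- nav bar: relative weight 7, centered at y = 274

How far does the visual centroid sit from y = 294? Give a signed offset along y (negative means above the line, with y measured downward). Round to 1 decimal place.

≈ 85.7

Total weight = 7 + 5 + 7 + 1 + 2 + 7 = 29.
y: moment 11011 / weight 29 ≈ 379.69
Against y = 294, that's 379.69 − 294 = 85.69.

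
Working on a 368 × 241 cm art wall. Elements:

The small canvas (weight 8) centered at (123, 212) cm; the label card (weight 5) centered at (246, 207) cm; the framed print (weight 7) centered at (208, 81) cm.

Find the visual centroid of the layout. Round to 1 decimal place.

(183.5, 164.9)

Σw = 8 + 5 + 7 = 20.
x-moment: 8·123 + 5·246 + 7·208 = 3670; centroid 3670/20 ≈ 183.50.
y-moment: 8·212 + 5·207 + 7·81 = 3298; centroid 3298/20 ≈ 164.90.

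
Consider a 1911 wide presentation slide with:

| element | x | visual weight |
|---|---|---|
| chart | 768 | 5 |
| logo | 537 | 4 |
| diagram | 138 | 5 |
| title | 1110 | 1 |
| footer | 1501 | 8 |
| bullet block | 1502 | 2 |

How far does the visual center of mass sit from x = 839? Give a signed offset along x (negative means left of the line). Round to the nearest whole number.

≈ 73

Total weight = 5 + 4 + 5 + 1 + 8 + 2 = 25.
x-moment: 5·768 + 4·537 + 5·138 + 1·1110 + 8·1501 + 2·1502 = 22800; centroid 22800/25 ≈ 912.00.
Offset from x = 839: 912.00 − 839 ≈ 73.00.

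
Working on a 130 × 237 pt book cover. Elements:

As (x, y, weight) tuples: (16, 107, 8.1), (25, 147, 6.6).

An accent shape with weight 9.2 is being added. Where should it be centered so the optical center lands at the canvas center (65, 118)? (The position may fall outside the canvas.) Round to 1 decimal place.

(136.8, 106.9)

New total weight: (8.1 + 6.6) + 9.2 = 23.9.
x: need Σw·x = 23.9·65 = 1553.5. Existing = 8.1·16 + 6.6·25 = 294.6. Remainder 1258.9 / 9.2 ≈ 136.84.
y: need Σw·y = 23.9·118 = 2820.2. Existing = 8.1·107 + 6.6·147 = 1836.9. Remainder 983.3 / 9.2 ≈ 106.88.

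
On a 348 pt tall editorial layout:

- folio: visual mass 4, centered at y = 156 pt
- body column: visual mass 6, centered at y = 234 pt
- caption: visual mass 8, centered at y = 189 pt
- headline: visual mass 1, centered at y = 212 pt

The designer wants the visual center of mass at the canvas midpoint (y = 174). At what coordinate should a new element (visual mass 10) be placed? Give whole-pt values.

y ≈ 129

New total weight: (4 + 6 + 8 + 1) + 10 = 29.
y: target moment 29×174 = 5046; current 4·156 + 6·234 + 8·189 + 1·212 = 3752; the new element supplies 1294, so y = 1294/10 ≈ 129.40.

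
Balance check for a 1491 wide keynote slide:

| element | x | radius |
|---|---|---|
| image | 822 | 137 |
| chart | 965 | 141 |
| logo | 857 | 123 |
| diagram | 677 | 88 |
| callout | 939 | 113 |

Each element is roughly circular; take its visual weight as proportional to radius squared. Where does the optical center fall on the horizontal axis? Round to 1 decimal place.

Weights ∝ r²: image 137² = 18769, chart 141² = 19881, logo 123² = 15129, diagram 88² = 7744, callout 113² = 12769; Σw = 74292.
x: (18769·822 + 19881·965 + 15129·857 + 7744·677 + 12769·939) / 74292 = 64811615 / 74292 ≈ 872.39

x ≈ 872.4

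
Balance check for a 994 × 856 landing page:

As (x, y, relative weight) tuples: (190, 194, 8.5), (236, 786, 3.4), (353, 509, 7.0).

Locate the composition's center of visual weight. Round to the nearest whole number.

Σw = 8.5 + 3.4 + 7.0 = 18.9.
x: (8.5·190 + 3.4·236 + 7.0·353) / 18.9 = 4888.4 / 18.9 ≈ 258.65
y: (8.5·194 + 3.4·786 + 7.0·509) / 18.9 = 7884.4 / 18.9 ≈ 417.16

(259, 417)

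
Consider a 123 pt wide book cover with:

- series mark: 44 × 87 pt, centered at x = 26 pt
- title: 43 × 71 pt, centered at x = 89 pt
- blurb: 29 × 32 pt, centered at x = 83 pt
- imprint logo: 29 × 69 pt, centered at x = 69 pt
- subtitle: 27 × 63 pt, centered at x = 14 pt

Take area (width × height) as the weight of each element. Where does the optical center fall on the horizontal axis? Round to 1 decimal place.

Taking area as weight: series mark 44·87 = 3828, title 43·71 = 3053, blurb 29·32 = 928, imprint logo 29·69 = 2001, subtitle 27·63 = 1701. Sum 11511.
Σw·x = 3828·26 + 3053·89 + 928·83 + 2001·69 + 1701·14 = 610152, so x̄ = 610152/11511 ≈ 53.01.

x ≈ 53.0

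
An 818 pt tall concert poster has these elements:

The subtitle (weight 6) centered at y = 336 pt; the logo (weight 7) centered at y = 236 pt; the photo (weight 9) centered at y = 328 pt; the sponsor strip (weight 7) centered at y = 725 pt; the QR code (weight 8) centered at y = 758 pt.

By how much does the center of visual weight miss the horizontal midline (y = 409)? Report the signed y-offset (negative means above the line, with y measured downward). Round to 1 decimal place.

Weights sum to 6 + 7 + 9 + 7 + 8 = 37.
Σw·y = 6·336 + 7·236 + 9·328 + 7·725 + 8·758 = 17759, so ȳ = 17759/37 ≈ 479.97.
Offset from y = 409: 479.97 − 409 ≈ 70.97.

≈ 71.0 pt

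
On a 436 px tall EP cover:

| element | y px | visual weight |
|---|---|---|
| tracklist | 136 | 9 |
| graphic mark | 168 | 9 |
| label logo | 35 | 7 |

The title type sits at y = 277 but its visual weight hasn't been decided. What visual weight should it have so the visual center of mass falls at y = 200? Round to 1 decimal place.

Existing Σw = 25 (9 + 9 + 7); existing moment 9·136 + 9·168 + 7·35 = 2981.
Set Σw·y/Σw = 200: (2981 + 277w) = 200·(25 + w).
Solving: w = (200·25 − 2981) / (277 − 200) = 2019 / 77 ≈ 26.22.

w ≈ 26.2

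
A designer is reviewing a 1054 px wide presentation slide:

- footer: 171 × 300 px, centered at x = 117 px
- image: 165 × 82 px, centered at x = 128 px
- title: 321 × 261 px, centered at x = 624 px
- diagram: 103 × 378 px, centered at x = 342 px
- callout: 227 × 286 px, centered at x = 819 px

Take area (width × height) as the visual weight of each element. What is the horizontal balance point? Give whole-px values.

Areas → weights: footer 171·300 = 51300, image 165·82 = 13530, title 321·261 = 83781, diagram 103·378 = 38934, callout 227·286 = 64922; Σw = 252467.
x: (51300·117 + 13530·128 + 83781·624 + 38934·342 + 64922·819) / 252467 = 126499830 / 252467 ≈ 501.05

x ≈ 501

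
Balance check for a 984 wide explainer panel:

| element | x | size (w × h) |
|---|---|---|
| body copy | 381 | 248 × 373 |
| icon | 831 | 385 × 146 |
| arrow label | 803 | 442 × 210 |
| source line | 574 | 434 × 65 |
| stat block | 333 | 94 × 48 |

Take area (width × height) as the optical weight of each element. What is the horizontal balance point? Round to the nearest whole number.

x ≈ 635

Areas → weights: body copy 248·373 = 92504, icon 385·146 = 56210, arrow label 442·210 = 92820, source line 434·65 = 28210, stat block 94·48 = 4512; Σw = 274256.
Σw·x = 92504·381 + 56210·831 + 92820·803 + 28210·574 + 4512·333 = 174184030, so x̄ = 174184030/274256 ≈ 635.11.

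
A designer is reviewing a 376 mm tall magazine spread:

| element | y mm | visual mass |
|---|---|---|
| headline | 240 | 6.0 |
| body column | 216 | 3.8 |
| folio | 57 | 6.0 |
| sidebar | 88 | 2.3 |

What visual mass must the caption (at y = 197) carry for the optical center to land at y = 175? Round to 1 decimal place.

w ≈ 16.5

Known weights sum to 6.0 + 3.8 + 6.0 + 2.3 = 18.1; their moment is 6.0·240 + 3.8·216 + 6.0·57 + 2.3·88 = 2805.2.
For the centroid to hit 175: (2805.2 + w·197) / (18.1 + w) = 175.
Rearranging, w·(197 − 175) = 175·18.1 − 2805.2 = 362.3, so w ≈ 362.3/22 = 16.47.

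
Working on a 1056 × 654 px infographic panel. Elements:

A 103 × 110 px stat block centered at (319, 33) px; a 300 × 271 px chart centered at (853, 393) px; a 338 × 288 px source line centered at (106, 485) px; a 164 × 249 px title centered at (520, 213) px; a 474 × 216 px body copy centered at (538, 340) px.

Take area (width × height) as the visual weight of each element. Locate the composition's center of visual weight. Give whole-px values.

Taking area as weight: stat block 103·110 = 11330, chart 300·271 = 81300, source line 338·288 = 97344, title 164·249 = 40836, body copy 474·216 = 102384. Sum 333194.
Σw·x = 11330·319 + 81300·853 + 97344·106 + 40836·520 + 102384·538 = 159598946, so x̄ = 159598946/333194 ≈ 479.00.
Σw·y = 11330·33 + 81300·393 + 97344·485 + 40836·213 + 102384·340 = 123045258, so ȳ = 123045258/333194 ≈ 369.29.

(479, 369)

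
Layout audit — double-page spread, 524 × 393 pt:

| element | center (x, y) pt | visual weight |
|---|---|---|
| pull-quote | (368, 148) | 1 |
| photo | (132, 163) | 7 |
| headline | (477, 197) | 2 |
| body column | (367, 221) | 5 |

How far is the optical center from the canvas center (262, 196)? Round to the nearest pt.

≈ 14 pt

Total weight = 1 + 7 + 2 + 5 = 15.
x-moment: 1·368 + 7·132 + 2·477 + 5·367 = 4081; centroid 4081/15 ≈ 272.07.
y-moment: 1·148 + 7·163 + 2·197 + 5·221 = 2788; centroid 2788/15 ≈ 185.87.
Relative to (262, 196): Δ = (10.07, -10.13); |Δ| = √(10.07² + -10.13²) ≈ 14.28.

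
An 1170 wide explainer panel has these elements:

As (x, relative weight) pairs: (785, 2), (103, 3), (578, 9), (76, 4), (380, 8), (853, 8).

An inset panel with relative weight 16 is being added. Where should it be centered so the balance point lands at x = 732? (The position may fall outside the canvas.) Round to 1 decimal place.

After adding the inset panel, total weight = 2 + 3 + 9 + 4 + 8 + 8 + 16 = 50.
x: need Σw·x = 50·732 = 36600. Existing = 2·785 + 3·103 + 9·578 + 4·76 + 8·380 + 8·853 = 17249. Remainder 19351 / 16 ≈ 1209.44.

x ≈ 1209.4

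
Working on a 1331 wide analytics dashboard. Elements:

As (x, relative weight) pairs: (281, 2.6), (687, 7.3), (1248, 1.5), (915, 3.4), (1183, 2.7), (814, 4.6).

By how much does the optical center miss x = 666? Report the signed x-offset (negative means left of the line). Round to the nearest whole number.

≈ 133

Σw = 2.6 + 7.3 + 1.5 + 3.4 + 2.7 + 4.6 = 22.1.
Σw·x = 2.6·281 + 7.3·687 + 1.5·1248 + 3.4·915 + 2.7·1183 + 4.6·814 = 17667.2, so x̄ = 17667.2/22.1 ≈ 799.42.
Against x = 666, that's 799.42 − 666 = 133.42.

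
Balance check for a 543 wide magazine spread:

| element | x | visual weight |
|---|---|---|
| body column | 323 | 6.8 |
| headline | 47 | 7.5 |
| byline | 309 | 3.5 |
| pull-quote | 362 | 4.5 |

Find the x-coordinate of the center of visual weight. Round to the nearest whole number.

Total weight = 6.8 + 7.5 + 3.5 + 4.5 = 22.3.
x-moment: 6.8·323 + 7.5·47 + 3.5·309 + 4.5·362 = 5259.4; centroid 5259.4/22.3 ≈ 235.85.

x ≈ 236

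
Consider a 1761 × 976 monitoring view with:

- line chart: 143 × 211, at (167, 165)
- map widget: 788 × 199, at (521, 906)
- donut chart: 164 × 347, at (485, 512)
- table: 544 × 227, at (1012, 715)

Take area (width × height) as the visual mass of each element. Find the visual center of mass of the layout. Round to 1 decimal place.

(651.4, 719.9)

Areas → weights: line chart 143·211 = 30173, map widget 788·199 = 156812, donut chart 164·347 = 56908, table 544·227 = 123488; Σw = 367381.
x: (30173·167 + 156812·521 + 56908·485 + 123488·1012) / 367381 = 239308179 / 367381 ≈ 651.39
y: (30173·165 + 156812·906 + 56908·512 + 123488·715) / 367381 = 264481033 / 367381 ≈ 719.91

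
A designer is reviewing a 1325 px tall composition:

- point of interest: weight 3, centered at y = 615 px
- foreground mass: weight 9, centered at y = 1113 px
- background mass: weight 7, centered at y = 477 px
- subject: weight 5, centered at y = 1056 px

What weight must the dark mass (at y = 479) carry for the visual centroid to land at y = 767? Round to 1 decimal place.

w ≈ 7.2

Fixed elements: Σw = 3 + 9 + 7 + 5 = 24, Σw·y = 3·615 + 9·1113 + 7·477 + 5·1056 = 20481.
Set Σw·y/Σw = 767: (20481 + 479w) = 767·(24 + w).
So w = (767·24 − 20481)/(479 − 767) = -2073/-288 ≈ 7.20.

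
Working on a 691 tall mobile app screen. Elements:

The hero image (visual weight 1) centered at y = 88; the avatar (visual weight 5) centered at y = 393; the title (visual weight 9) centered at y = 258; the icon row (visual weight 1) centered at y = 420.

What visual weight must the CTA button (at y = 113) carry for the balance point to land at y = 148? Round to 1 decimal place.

w ≈ 69.3

Known weights sum to 1 + 5 + 9 + 1 = 16; their moment is 1·88 + 5·393 + 9·258 + 1·420 = 4795.
For the centroid to hit 148: (4795 + w·113) / (16 + w) = 148.
Solving: w = (148·16 − 4795) / (113 − 148) = -2427 / -35 ≈ 69.34.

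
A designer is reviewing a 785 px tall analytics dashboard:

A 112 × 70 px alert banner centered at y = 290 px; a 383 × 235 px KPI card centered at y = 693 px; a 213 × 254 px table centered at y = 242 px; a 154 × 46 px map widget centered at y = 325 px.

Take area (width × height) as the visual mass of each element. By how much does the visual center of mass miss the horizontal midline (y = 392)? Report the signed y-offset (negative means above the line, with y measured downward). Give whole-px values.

≈ 111 px

Taking area as weight: alert banner 112·70 = 7840, KPI card 383·235 = 90005, table 213·254 = 54102, map widget 154·46 = 7084. Sum 159031.
Σw·y = 7840·290 + 90005·693 + 54102·242 + 7084·325 = 80042049, so ȳ = 80042049/159031 ≈ 503.31.
Against y = 392, that's 503.31 − 392 = 111.31.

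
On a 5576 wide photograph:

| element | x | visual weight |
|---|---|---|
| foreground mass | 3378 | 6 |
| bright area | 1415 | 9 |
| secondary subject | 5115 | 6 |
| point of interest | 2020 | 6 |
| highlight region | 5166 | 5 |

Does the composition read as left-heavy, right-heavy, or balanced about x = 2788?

right-heavy

Σw = 6 + 9 + 6 + 6 + 5 = 32.
x-moment: 6·3378 + 9·1415 + 6·5115 + 6·2020 + 5·5166 = 101643; centroid 101643/32 ≈ 3176.34.
3176.3 vs midline 2788 → right-heavy.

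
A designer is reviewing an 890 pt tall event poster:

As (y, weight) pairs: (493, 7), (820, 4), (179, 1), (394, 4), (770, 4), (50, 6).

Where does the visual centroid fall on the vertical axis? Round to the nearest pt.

y ≈ 456

Σw = 7 + 4 + 1 + 4 + 4 + 6 = 26.
y: moment 11866 / weight 26 ≈ 456.38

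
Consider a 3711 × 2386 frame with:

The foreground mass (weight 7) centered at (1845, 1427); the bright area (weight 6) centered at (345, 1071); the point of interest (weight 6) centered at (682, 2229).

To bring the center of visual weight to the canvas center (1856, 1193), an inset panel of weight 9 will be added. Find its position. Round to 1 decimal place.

After adding the inset panel, total weight = 7 + 6 + 6 + 9 = 28.
x: target moment 28×1856 = 51968; current 7·1845 + 6·345 + 6·682 = 19077; the inset panel supplies 32891, so x = 32891/9 ≈ 3654.56.
y: target moment 28×1193 = 33404; current 7·1427 + 6·1071 + 6·2229 = 29789; the inset panel supplies 3615, so y = 3615/9 ≈ 401.67.

(3654.6, 401.7)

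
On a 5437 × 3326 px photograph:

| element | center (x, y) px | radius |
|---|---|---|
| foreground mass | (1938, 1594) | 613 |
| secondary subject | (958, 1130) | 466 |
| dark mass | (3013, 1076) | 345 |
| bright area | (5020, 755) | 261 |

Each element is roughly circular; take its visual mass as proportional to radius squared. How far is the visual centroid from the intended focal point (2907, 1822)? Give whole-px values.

r² weights: foreground mass 613² = 375769, secondary subject 466² = 217156, dark mass 345² = 119025, bright area 261² = 68121. Total = 780071.
x: (375769·1938 + 217156·958 + 119025·3013 + 68121·5020) / 780071 = 1636865515 / 780071 ≈ 2098.35
y: (375769·1594 + 217156·1130 + 119025·1076 + 68121·755) / 780071 = 1023864321 / 780071 ≈ 1312.53
From (2907, 1822): dx = -808.65, dy = -509.47, so the distance is √(dx²+dy²) ≈ 955.76.

≈ 956 px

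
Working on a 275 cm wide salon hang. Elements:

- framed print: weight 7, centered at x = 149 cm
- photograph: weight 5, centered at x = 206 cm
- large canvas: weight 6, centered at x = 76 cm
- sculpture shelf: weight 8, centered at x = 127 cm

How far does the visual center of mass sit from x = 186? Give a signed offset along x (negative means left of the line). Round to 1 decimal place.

≈ -49.7 cm

Σw = 7 + 5 + 6 + 8 = 26.
x: (7·149 + 5·206 + 6·76 + 8·127) / 26 = 3545 / 26 ≈ 136.35
Difference: 136.35 − 186 ≈ -49.65.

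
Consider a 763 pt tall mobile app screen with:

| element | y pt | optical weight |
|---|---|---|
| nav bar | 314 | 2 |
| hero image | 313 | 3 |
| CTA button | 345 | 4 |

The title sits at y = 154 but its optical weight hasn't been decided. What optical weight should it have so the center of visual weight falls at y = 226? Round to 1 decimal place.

Existing Σw = 9 (2 + 3 + 4); existing moment 2·314 + 3·313 + 4·345 = 2947.
Set Σw·y/Σw = 226: (2947 + 154w) = 226·(9 + w).
Rearranging, w·(154 − 226) = 226·9 − 2947 = -913, so w ≈ -913/-72 = 12.68.

w ≈ 12.7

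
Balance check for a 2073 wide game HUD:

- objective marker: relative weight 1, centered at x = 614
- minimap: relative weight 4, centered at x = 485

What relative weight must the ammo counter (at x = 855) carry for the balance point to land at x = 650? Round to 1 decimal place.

Fixed elements: Σw = 1 + 4 = 5, Σw·x = 1·614 + 4·485 = 2554.
Set Σw·x/Σw = 650: (2554 + 855w) = 650·(5 + w).
So w = (650·5 − 2554)/(855 − 650) = 696/205 ≈ 3.40.

w ≈ 3.4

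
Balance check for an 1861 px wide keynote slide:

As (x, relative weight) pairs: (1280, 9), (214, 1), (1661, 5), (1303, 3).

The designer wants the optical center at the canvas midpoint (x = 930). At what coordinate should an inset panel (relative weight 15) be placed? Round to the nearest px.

With the inset panel, Σw becomes 9 + 1 + 5 + 3 + 15 = 33.
Along x: (23948 + 15·x) / 33 = 930 (existing moment 9·1280 + 1·214 + 5·1661 + 3·1303 = 23948) ⇒ x = (30690 − 23948) / 15 ≈ 449.47.

x ≈ 449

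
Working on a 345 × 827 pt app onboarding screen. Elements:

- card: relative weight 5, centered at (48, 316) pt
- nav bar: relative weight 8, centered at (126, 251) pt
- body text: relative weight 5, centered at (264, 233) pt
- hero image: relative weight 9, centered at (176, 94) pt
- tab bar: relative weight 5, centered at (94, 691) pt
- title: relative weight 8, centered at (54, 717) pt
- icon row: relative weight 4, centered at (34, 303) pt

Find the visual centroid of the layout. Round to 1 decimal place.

(118.0, 363.7)

Weights sum to 5 + 8 + 5 + 9 + 5 + 8 + 4 = 44.
x: (5·48 + 8·126 + 5·264 + 9·176 + 5·94 + 8·54 + 4·34) / 44 = 5190 / 44 ≈ 117.95
y: (5·316 + 8·251 + 5·233 + 9·94 + 5·691 + 8·717 + 4·303) / 44 = 16002 / 44 ≈ 363.68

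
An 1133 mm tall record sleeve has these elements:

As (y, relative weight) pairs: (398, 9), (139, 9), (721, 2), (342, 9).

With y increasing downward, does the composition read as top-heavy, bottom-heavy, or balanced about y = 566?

Σw = 9 + 9 + 2 + 9 = 29.
Σw·y = 9·398 + 9·139 + 2·721 + 9·342 = 9353, so ȳ = 9353/29 ≈ 322.52.
322.5 lies above (smaller y than) the midline 566, so the layout is top-heavy.

top-heavy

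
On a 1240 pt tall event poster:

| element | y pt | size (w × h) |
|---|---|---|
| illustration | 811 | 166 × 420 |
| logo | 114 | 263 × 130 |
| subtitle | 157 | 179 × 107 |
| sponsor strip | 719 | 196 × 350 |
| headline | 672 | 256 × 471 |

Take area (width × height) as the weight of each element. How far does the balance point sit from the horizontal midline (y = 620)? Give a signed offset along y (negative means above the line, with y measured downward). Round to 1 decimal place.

≈ 0.7 pt

Areas: illustration 166·420 = 69720, logo 263·130 = 34190, subtitle 179·107 = 19153, sponsor strip 196·350 = 68600, headline 256·471 = 120576. Total weight = 312239.
y: (69720·811 + 34190·114 + 19153·157 + 68600·719 + 120576·672) / 312239 = 193798073 / 312239 ≈ 620.67
Offset from y = 620: 620.67 − 620 ≈ 0.67.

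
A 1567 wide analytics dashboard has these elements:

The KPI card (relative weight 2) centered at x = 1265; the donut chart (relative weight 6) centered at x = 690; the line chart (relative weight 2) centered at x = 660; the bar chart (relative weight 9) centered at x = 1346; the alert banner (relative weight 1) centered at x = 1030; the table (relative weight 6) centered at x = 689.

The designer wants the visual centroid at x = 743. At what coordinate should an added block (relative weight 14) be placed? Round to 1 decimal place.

x ≈ 318.0

After adding the added block, total weight = 2 + 6 + 2 + 9 + 1 + 6 + 14 = 40.
x: target moment 40×743 = 29720; current 2·1265 + 6·690 + 2·660 + 9·1346 + 1·1030 + 6·689 = 25268; the added block supplies 4452, so x = 4452/14 ≈ 318.00.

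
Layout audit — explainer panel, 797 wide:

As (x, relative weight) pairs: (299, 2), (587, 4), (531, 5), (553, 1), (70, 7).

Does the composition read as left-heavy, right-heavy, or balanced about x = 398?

Weights sum to 2 + 4 + 5 + 1 + 7 = 19.
x: (2·299 + 4·587 + 5·531 + 1·553 + 7·70) / 19 = 6644 / 19 ≈ 349.68
349.7 vs midline 398 → left-heavy.

left-heavy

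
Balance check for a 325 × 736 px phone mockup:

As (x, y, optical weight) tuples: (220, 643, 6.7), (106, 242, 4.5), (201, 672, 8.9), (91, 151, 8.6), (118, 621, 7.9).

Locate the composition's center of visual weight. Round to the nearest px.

(149, 480)

Weights sum to 6.7 + 4.5 + 8.9 + 8.6 + 7.9 = 36.6.
x: (6.7·220 + 4.5·106 + 8.9·201 + 8.6·91 + 7.9·118) / 36.6 = 5454.7 / 36.6 ≈ 149.04
y: (6.7·643 + 4.5·242 + 8.9·672 + 8.6·151 + 7.9·621) / 36.6 = 17582.4 / 36.6 ≈ 480.39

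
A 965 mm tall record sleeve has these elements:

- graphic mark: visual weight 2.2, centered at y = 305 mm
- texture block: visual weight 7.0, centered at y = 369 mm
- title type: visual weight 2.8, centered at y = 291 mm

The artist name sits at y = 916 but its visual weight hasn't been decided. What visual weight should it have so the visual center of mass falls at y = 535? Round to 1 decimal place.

w ≈ 6.2

Existing Σw = 12.0 (2.2 + 7.0 + 2.8); existing moment 2.2·305 + 7.0·369 + 2.8·291 = 4068.8.
Balance at y = 535 requires (4068.8 + w·916) / (12.0 + w) = 535.
Rearranging, w·(916 − 535) = 535·12.0 − 4068.8 = 2351.2, so w ≈ 2351.2/381 = 6.17.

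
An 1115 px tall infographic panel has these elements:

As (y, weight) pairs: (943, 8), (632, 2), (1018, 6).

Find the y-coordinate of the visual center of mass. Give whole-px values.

y ≈ 932

Weights sum to 8 + 2 + 6 = 16.
Σw·y = 8·943 + 2·632 + 6·1018 = 14916, so ȳ = 14916/16 ≈ 932.25.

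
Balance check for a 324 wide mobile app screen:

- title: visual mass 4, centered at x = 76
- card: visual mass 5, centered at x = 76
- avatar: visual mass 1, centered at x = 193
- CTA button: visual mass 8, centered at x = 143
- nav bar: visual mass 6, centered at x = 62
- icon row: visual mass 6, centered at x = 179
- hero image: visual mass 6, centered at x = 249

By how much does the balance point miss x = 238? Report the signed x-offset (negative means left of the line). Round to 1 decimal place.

≈ -100.2

Σw = 4 + 5 + 1 + 8 + 6 + 6 + 6 = 36.
x-moment: 4·76 + 5·76 + 1·193 + 8·143 + 6·62 + 6·179 + 6·249 = 4961; centroid 4961/36 ≈ 137.81.
Against x = 238, that's 137.81 − 238 = -100.19.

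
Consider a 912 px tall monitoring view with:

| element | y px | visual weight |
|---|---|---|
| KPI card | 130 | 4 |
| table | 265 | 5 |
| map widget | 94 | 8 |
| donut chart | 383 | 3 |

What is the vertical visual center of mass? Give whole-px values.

y ≈ 187

Σw = 4 + 5 + 8 + 3 = 20.
Σw·y = 4·130 + 5·265 + 8·94 + 3·383 = 3746, so ȳ = 3746/20 ≈ 187.30.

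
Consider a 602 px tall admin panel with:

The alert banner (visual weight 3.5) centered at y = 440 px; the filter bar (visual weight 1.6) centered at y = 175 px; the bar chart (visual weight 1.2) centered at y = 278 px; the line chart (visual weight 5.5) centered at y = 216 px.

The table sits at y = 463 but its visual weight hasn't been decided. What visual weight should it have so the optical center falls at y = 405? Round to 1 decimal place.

w ≈ 24.8

Fixed elements: Σw = 3.5 + 1.6 + 1.2 + 5.5 = 11.8, Σw·y = 3.5·440 + 1.6·175 + 1.2·278 + 5.5·216 = 3341.6.
For the centroid to hit 405: (3341.6 + w·463) / (11.8 + w) = 405.
Rearranging, w·(463 − 405) = 405·11.8 − 3341.6 = 1437.4, so w ≈ 1437.4/58 = 24.78.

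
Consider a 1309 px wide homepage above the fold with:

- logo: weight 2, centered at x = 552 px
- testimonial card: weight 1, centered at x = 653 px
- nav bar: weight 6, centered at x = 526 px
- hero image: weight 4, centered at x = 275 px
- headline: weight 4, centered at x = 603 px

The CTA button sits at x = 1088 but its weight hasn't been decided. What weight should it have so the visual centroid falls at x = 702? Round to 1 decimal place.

w ≈ 9.1

Known weights sum to 2 + 1 + 6 + 4 + 4 = 17; their moment is 2·552 + 1·653 + 6·526 + 4·275 + 4·603 = 8425.
Set Σw·x/Σw = 702: (8425 + 1088w) = 702·(17 + w).
So w = (702·17 − 8425)/(1088 − 702) = 3509/386 ≈ 9.09.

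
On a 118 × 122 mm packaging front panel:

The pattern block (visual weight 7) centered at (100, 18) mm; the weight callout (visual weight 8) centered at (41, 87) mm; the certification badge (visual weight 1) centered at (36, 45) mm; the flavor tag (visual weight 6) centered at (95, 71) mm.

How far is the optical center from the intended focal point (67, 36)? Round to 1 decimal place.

≈ 23.9 mm

Σw = 7 + 8 + 1 + 6 = 22.
x: (7·100 + 8·41 + 1·36 + 6·95) / 22 = 1634 / 22 ≈ 74.27
y: (7·18 + 8·87 + 1·45 + 6·71) / 22 = 1293 / 22 ≈ 58.77
Offset from (67, 36): Δx ≈ 7.27, Δy ≈ 22.77; distance = √(Δx² + Δy²) ≈ 23.91.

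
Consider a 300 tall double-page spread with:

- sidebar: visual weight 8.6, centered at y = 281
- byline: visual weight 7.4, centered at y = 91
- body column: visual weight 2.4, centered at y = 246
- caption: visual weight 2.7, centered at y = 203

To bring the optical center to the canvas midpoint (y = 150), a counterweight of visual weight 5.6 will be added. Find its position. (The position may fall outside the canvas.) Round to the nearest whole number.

After adding the counterweight, total weight = 8.6 + 7.4 + 2.4 + 2.7 + 5.6 = 26.7.
y: target moment 26.7×150 = 4005.0; current 8.6·281 + 7.4·91 + 2.4·246 + 2.7·203 = 4228.5; the counterweight supplies -223.5, so y = -223.5/5.6 ≈ -39.91.

y ≈ -40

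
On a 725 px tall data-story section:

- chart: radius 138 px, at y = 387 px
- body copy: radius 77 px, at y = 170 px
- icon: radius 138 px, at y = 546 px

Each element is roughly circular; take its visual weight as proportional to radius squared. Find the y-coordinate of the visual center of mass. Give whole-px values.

r² weights: chart 138² = 19044, body copy 77² = 5929, icon 138² = 19044. Total = 44017.
y: (19044·387 + 5929·170 + 19044·546) / 44017 = 18775982 / 44017 ≈ 426.56

y ≈ 427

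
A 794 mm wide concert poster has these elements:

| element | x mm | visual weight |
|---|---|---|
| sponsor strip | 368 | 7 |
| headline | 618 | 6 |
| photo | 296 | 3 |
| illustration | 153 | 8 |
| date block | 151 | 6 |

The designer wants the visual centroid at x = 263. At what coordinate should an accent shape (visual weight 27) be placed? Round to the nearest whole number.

After adding the accent shape, total weight = 7 + 6 + 3 + 8 + 6 + 27 = 57.
Along x: (9302 + 27·x) / 57 = 263 (existing moment 7·368 + 6·618 + 3·296 + 8·153 + 6·151 = 9302) ⇒ x = (14991 − 9302) / 27 ≈ 210.70.

x ≈ 211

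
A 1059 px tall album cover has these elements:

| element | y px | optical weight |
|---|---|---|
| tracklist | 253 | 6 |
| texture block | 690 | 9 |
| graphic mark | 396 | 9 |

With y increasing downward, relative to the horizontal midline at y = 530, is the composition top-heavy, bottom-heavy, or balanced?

top-heavy

Total weight = 6 + 9 + 9 = 24.
y-moment: 6·253 + 9·690 + 9·396 = 11292; centroid 11292/24 ≈ 470.50.
470.5 lies above (smaller y than) the midline 530, so the layout is top-heavy.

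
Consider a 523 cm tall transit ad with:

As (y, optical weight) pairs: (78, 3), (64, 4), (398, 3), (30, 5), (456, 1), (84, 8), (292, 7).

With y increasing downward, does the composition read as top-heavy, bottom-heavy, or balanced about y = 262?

top-heavy

Total weight = 3 + 4 + 3 + 5 + 1 + 8 + 7 = 31.
y: moment 5006 / weight 31 ≈ 161.48
161.5 vs midline 262 → top-heavy.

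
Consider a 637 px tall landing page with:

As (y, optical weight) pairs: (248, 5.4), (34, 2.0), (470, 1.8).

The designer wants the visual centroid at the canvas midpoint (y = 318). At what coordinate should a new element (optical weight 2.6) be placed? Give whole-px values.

With the new element, Σw becomes 5.4 + 2.0 + 1.8 + 2.6 = 11.8.
Along y: (2253.2 + 2.6·y) / 11.8 = 318 (existing moment 5.4·248 + 2.0·34 + 1.8·470 = 2253.2) ⇒ y = (3752.4 − 2253.2) / 2.6 ≈ 576.62.

y ≈ 577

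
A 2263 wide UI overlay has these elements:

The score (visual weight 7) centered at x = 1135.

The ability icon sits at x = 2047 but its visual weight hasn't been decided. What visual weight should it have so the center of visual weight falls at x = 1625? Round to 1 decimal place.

w ≈ 8.1

The single fixed element contributes weight 7, moment 7·1135 = 7945.
Set Σw·x/Σw = 1625: (7945 + 2047w) = 1625·(7 + w).
So w = (1625·7 − 7945)/(2047 − 1625) = 3430/422 ≈ 8.13.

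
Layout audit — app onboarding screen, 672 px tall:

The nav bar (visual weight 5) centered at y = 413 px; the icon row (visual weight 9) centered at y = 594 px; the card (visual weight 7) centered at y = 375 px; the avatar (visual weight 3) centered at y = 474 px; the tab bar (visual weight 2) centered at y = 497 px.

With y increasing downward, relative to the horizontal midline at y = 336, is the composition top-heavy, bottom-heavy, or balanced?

Total weight = 5 + 9 + 7 + 3 + 2 = 26.
Σw·y = 5·413 + 9·594 + 7·375 + 3·474 + 2·497 = 12452, so ȳ = 12452/26 ≈ 478.92.
478.9 lies below (larger y than) the midline 336, so the layout is bottom-heavy.

bottom-heavy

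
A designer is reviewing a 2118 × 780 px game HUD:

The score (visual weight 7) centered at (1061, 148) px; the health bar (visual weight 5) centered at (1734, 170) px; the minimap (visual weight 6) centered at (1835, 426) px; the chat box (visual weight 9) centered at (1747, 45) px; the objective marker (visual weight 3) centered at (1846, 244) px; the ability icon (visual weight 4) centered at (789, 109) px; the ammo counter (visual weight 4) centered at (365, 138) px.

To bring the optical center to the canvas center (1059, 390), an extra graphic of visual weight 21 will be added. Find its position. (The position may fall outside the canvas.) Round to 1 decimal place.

(452.2, 783.0)

After adding the extra graphic, total weight = 7 + 5 + 6 + 9 + 3 + 4 + 4 + 21 = 59.
x: target moment 59×1059 = 62481; current 7·1061 + 5·1734 + 6·1835 + 9·1747 + 3·1846 + 4·789 + 4·365 = 52984; the extra graphic supplies 9497, so x = 9497/21 ≈ 452.24.
y: target moment 59×390 = 23010; current 7·148 + 5·170 + 6·426 + 9·45 + 3·244 + 4·109 + 4·138 = 6567; the extra graphic supplies 16443, so y = 16443/21 ≈ 783.00.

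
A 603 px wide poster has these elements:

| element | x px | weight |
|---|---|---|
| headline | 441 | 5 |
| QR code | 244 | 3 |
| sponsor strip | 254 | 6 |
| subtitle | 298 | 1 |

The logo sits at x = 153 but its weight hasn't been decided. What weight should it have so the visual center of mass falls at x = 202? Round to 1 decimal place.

w ≈ 35.3

Fixed elements: Σw = 5 + 3 + 6 + 1 = 15, Σw·x = 5·441 + 3·244 + 6·254 + 1·298 = 4759.
Balance at x = 202 requires (4759 + w·153) / (15 + w) = 202.
Solving: w = (202·15 − 4759) / (153 − 202) = -1729 / -49 ≈ 35.29.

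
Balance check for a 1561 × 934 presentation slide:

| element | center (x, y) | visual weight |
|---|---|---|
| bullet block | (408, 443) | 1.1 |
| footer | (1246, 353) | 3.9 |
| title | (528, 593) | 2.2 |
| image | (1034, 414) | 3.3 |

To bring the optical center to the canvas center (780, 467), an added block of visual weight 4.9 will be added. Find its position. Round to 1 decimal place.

(434.7, 542.2)

With the added block, Σw becomes 1.1 + 3.9 + 2.2 + 3.3 + 4.9 = 15.4.
x: need Σw·x = 15.4·780 = 12012.0. Existing = 1.1·408 + 3.9·1246 + 2.2·528 + 3.3·1034 = 9882.0. Remainder 2130.0 / 4.9 ≈ 434.69.
y: need Σw·y = 15.4·467 = 7191.8. Existing = 1.1·443 + 3.9·353 + 2.2·593 + 3.3·414 = 4534.8. Remainder 2657.0 / 4.9 ≈ 542.24.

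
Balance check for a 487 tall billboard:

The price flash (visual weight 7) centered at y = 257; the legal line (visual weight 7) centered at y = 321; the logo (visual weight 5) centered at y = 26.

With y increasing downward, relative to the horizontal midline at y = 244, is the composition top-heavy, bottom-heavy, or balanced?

Weights sum to 7 + 7 + 5 = 19.
Σw·y = 7·257 + 7·321 + 5·26 = 4176, so ȳ = 4176/19 ≈ 219.79.
219.8 vs midline 244 → top-heavy.

top-heavy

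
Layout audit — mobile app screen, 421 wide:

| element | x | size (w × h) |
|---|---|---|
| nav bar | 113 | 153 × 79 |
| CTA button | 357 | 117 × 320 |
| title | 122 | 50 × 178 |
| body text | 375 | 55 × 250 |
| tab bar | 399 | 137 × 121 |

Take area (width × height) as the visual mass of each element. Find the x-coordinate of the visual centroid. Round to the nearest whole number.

x ≈ 311

Areas → weights: nav bar 153·79 = 12087, CTA button 117·320 = 37440, title 50·178 = 8900, body text 55·250 = 13750, tab bar 137·121 = 16577; Σw = 88754.
Σw·x = 12087·113 + 37440·357 + 8900·122 + 13750·375 + 16577·399 = 27588184, so x̄ = 27588184/88754 ≈ 310.84.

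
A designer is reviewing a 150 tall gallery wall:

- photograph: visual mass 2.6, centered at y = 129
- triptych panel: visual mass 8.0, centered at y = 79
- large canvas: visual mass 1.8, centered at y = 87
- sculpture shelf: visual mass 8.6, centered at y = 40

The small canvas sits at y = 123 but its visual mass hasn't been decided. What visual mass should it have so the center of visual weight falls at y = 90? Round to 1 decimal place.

Existing Σw = 21.0 (2.6 + 8.0 + 1.8 + 8.6); existing moment 2.6·129 + 8.0·79 + 1.8·87 + 8.6·40 = 1468.0.
Set Σw·y/Σw = 90: (1468.0 + 123w) = 90·(21.0 + w).
So w = (90·21.0 − 1468.0)/(123 − 90) = 422.0/33 ≈ 12.79.

w ≈ 12.8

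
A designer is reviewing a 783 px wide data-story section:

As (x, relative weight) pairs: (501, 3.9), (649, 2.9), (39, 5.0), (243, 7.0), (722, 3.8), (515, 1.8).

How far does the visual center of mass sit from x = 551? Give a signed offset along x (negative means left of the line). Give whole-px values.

Weights sum to 3.9 + 2.9 + 5.0 + 7.0 + 3.8 + 1.8 = 24.4.
Σw·x = 9402.6; x̄ = 9402.6/24.4 ≈ 385.35.
Difference: 385.35 − 551 ≈ -165.65.

≈ -166 px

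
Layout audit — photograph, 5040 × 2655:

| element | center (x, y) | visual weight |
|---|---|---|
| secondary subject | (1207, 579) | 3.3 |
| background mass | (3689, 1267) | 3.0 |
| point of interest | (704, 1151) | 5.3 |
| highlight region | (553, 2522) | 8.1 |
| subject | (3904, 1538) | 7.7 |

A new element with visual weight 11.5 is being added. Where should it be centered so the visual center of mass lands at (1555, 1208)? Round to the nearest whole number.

After adding the new element, total weight = 3.3 + 3.0 + 5.3 + 8.1 + 7.7 + 11.5 = 38.9.
Along x: (53321.4 + 11.5·x) / 38.9 = 1555 (existing moment 3.3·1207 + 3.0·3689 + 5.3·704 + 8.1·553 + 7.7·3904 = 53321.4) ⇒ x = (60489.5 − 53321.4) / 11.5 ≈ 623.31.
Along y: (44082.8 + 11.5·y) / 38.9 = 1208 (existing moment 3.3·579 + 3.0·1267 + 5.3·1151 + 8.1·2522 + 7.7·1538 = 44082.8) ⇒ y = (46991.2 − 44082.8) / 11.5 ≈ 252.90.

(623, 253)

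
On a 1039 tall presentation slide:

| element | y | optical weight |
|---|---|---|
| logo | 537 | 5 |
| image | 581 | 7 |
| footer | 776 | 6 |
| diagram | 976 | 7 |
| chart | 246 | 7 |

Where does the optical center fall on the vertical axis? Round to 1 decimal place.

y ≈ 623.8

Weights sum to 5 + 7 + 6 + 7 + 7 = 32.
Σw·y = 5·537 + 7·581 + 6·776 + 7·976 + 7·246 = 19962, so ȳ = 19962/32 ≈ 623.81.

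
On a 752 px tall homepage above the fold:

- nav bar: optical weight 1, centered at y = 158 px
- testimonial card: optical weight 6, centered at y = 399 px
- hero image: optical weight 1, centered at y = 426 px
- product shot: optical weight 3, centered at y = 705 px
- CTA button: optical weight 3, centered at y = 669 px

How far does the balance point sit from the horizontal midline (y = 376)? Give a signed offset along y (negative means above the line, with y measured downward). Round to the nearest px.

≈ 131 px

Total weight = 1 + 6 + 1 + 3 + 3 = 14.
y-moment: 1·158 + 6·399 + 1·426 + 3·705 + 3·669 = 7100; centroid 7100/14 ≈ 507.14.
Offset from y = 376: 507.14 − 376 ≈ 131.14.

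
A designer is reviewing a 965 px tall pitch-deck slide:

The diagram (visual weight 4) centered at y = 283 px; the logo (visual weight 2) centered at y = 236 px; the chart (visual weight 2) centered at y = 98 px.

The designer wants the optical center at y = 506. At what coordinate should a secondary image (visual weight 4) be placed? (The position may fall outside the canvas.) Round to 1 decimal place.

New total weight: (4 + 2 + 2) + 4 = 12.
Along y: (1800 + 4·y) / 12 = 506 (existing moment 4·283 + 2·236 + 2·98 = 1800) ⇒ y = (6072 − 1800) / 4 ≈ 1068.00.

y ≈ 1068.0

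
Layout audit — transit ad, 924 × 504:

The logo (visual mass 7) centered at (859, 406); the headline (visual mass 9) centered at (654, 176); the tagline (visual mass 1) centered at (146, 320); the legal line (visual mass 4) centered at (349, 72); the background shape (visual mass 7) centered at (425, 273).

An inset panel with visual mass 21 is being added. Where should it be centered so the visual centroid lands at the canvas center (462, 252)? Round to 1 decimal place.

(296.3, 257.3)

New total weight: (7 + 9 + 1 + 4 + 7) + 21 = 49.
Along x: (16416 + 21·x) / 49 = 462 (existing moment 7·859 + 9·654 + 1·146 + 4·349 + 7·425 = 16416) ⇒ x = (22638 − 16416) / 21 ≈ 296.29.
Along y: (6945 + 21·y) / 49 = 252 (existing moment 7·406 + 9·176 + 1·320 + 4·72 + 7·273 = 6945) ⇒ y = (12348 − 6945) / 21 ≈ 257.29.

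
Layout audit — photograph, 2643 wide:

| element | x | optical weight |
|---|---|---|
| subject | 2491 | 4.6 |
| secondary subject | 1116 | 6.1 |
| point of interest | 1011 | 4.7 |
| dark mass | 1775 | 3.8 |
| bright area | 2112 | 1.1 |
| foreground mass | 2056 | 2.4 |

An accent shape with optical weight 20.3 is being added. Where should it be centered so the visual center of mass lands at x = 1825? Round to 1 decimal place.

After adding the accent shape, total weight = 4.6 + 6.1 + 4.7 + 3.8 + 1.1 + 2.4 + 20.3 = 43.0.
x: need Σw·x = 43.0·1825 = 78475.0. Existing = 4.6·2491 + 6.1·1116 + 4.7·1011 + 3.8·1775 + 1.1·2112 + 2.4·2056 = 37020.5. Remainder 41454.5 / 20.3 ≈ 2042.09.

x ≈ 2042.1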